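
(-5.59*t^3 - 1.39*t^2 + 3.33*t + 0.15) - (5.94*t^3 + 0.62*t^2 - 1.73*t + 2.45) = -11.53*t^3 - 2.01*t^2 + 5.06*t - 2.3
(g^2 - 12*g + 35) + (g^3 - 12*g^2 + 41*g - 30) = g^3 - 11*g^2 + 29*g + 5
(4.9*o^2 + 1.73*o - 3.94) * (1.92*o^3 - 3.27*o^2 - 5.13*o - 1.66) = 9.408*o^5 - 12.7014*o^4 - 38.3589*o^3 - 4.1251*o^2 + 17.3404*o + 6.5404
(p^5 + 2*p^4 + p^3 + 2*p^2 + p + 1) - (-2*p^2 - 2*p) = p^5 + 2*p^4 + p^3 + 4*p^2 + 3*p + 1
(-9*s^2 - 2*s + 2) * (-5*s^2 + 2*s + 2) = 45*s^4 - 8*s^3 - 32*s^2 + 4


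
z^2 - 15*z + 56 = (z - 8)*(z - 7)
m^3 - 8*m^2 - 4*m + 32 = (m - 8)*(m - 2)*(m + 2)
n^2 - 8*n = n*(n - 8)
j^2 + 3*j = j*(j + 3)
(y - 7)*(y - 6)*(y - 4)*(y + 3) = y^4 - 14*y^3 + 43*y^2 + 114*y - 504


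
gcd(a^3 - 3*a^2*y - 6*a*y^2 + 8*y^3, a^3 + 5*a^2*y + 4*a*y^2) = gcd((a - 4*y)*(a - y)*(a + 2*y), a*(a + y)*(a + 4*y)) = 1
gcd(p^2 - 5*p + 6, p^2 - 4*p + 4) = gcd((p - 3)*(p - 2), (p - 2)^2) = p - 2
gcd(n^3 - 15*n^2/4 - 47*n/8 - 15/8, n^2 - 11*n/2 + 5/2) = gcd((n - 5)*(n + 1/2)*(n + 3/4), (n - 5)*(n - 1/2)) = n - 5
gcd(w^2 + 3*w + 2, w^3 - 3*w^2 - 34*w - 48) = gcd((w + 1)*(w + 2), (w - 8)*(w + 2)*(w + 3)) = w + 2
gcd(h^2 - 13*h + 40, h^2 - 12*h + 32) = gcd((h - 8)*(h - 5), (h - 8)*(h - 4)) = h - 8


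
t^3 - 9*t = t*(t - 3)*(t + 3)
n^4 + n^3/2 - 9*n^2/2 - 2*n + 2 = (n - 2)*(n - 1/2)*(n + 1)*(n + 2)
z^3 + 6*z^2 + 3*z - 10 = (z - 1)*(z + 2)*(z + 5)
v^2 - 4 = (v - 2)*(v + 2)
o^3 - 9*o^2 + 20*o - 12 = (o - 6)*(o - 2)*(o - 1)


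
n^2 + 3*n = n*(n + 3)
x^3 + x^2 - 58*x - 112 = (x - 8)*(x + 2)*(x + 7)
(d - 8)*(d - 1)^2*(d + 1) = d^4 - 9*d^3 + 7*d^2 + 9*d - 8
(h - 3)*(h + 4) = h^2 + h - 12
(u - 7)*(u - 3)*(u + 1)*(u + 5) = u^4 - 4*u^3 - 34*u^2 + 76*u + 105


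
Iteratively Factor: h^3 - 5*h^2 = (h)*(h^2 - 5*h) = h^2*(h - 5)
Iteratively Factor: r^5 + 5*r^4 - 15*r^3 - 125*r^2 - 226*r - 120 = (r + 2)*(r^4 + 3*r^3 - 21*r^2 - 83*r - 60) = (r + 2)*(r + 4)*(r^3 - r^2 - 17*r - 15) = (r + 1)*(r + 2)*(r + 4)*(r^2 - 2*r - 15) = (r + 1)*(r + 2)*(r + 3)*(r + 4)*(r - 5)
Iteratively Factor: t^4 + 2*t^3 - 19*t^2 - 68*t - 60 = (t + 2)*(t^3 - 19*t - 30) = (t - 5)*(t + 2)*(t^2 + 5*t + 6) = (t - 5)*(t + 2)^2*(t + 3)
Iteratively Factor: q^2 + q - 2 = (q + 2)*(q - 1)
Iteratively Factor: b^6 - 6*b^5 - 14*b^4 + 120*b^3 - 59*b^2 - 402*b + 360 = (b - 1)*(b^5 - 5*b^4 - 19*b^3 + 101*b^2 + 42*b - 360) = (b - 1)*(b + 4)*(b^4 - 9*b^3 + 17*b^2 + 33*b - 90) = (b - 5)*(b - 1)*(b + 4)*(b^3 - 4*b^2 - 3*b + 18) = (b - 5)*(b - 1)*(b + 2)*(b + 4)*(b^2 - 6*b + 9) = (b - 5)*(b - 3)*(b - 1)*(b + 2)*(b + 4)*(b - 3)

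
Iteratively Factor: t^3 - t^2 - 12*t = (t - 4)*(t^2 + 3*t) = (t - 4)*(t + 3)*(t)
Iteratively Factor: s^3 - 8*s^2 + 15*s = (s)*(s^2 - 8*s + 15) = s*(s - 3)*(s - 5)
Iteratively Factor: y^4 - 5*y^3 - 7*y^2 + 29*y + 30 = (y + 2)*(y^3 - 7*y^2 + 7*y + 15) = (y + 1)*(y + 2)*(y^2 - 8*y + 15) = (y - 3)*(y + 1)*(y + 2)*(y - 5)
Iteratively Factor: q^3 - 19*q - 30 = (q + 3)*(q^2 - 3*q - 10) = (q + 2)*(q + 3)*(q - 5)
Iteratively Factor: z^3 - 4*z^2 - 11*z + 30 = (z + 3)*(z^2 - 7*z + 10) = (z - 2)*(z + 3)*(z - 5)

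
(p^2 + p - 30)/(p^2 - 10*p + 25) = (p + 6)/(p - 5)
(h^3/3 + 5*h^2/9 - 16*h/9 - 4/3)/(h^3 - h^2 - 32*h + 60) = (3*h^2 + 11*h + 6)/(9*(h^2 + h - 30))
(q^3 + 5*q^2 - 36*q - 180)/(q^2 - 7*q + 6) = (q^2 + 11*q + 30)/(q - 1)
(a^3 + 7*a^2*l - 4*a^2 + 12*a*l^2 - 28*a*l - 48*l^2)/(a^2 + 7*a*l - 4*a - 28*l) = (a^2 + 7*a*l + 12*l^2)/(a + 7*l)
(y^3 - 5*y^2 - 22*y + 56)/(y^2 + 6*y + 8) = (y^2 - 9*y + 14)/(y + 2)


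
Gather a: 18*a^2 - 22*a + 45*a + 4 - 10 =18*a^2 + 23*a - 6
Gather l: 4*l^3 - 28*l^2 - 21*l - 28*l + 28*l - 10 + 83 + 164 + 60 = 4*l^3 - 28*l^2 - 21*l + 297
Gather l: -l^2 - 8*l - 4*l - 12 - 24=-l^2 - 12*l - 36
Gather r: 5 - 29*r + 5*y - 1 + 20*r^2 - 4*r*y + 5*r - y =20*r^2 + r*(-4*y - 24) + 4*y + 4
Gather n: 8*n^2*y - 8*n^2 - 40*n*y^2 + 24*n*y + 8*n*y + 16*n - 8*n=n^2*(8*y - 8) + n*(-40*y^2 + 32*y + 8)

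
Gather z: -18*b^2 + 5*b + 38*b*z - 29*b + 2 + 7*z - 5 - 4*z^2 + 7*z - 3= -18*b^2 - 24*b - 4*z^2 + z*(38*b + 14) - 6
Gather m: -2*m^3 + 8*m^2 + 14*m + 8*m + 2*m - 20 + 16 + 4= -2*m^3 + 8*m^2 + 24*m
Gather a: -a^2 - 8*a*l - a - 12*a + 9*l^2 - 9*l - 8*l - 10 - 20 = -a^2 + a*(-8*l - 13) + 9*l^2 - 17*l - 30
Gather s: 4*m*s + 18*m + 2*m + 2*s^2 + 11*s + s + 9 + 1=20*m + 2*s^2 + s*(4*m + 12) + 10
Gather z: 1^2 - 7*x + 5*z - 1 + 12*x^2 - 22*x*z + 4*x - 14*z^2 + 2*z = 12*x^2 - 3*x - 14*z^2 + z*(7 - 22*x)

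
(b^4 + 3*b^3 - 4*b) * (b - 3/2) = b^5 + 3*b^4/2 - 9*b^3/2 - 4*b^2 + 6*b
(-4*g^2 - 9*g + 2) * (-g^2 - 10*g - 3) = 4*g^4 + 49*g^3 + 100*g^2 + 7*g - 6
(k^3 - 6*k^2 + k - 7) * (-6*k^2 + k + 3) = -6*k^5 + 37*k^4 - 9*k^3 + 25*k^2 - 4*k - 21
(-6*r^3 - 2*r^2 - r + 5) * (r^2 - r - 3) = -6*r^5 + 4*r^4 + 19*r^3 + 12*r^2 - 2*r - 15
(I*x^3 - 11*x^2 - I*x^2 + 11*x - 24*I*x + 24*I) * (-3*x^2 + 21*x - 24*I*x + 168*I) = -3*I*x^5 + 57*x^4 + 24*I*x^4 - 456*x^3 + 315*I*x^3 - 177*x^2 - 2688*I*x^2 + 4608*x + 2352*I*x - 4032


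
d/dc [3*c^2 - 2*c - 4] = 6*c - 2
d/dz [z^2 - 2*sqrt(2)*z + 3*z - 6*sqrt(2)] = 2*z - 2*sqrt(2) + 3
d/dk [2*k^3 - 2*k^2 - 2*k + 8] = 6*k^2 - 4*k - 2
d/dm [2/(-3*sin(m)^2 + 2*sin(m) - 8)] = 4*(3*sin(m) - 1)*cos(m)/(3*sin(m)^2 - 2*sin(m) + 8)^2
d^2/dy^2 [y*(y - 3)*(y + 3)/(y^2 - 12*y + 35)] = 40*(5*y^3 - 63*y^2 + 231*y - 189)/(y^6 - 36*y^5 + 537*y^4 - 4248*y^3 + 18795*y^2 - 44100*y + 42875)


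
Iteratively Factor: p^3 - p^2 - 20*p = (p + 4)*(p^2 - 5*p) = (p - 5)*(p + 4)*(p)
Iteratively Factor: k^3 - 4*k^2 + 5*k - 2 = (k - 1)*(k^2 - 3*k + 2) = (k - 1)^2*(k - 2)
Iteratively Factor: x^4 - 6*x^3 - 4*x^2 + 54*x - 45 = (x + 3)*(x^3 - 9*x^2 + 23*x - 15) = (x - 5)*(x + 3)*(x^2 - 4*x + 3) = (x - 5)*(x - 1)*(x + 3)*(x - 3)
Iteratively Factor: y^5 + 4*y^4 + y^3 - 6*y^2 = (y - 1)*(y^4 + 5*y^3 + 6*y^2) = y*(y - 1)*(y^3 + 5*y^2 + 6*y) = y^2*(y - 1)*(y^2 + 5*y + 6) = y^2*(y - 1)*(y + 2)*(y + 3)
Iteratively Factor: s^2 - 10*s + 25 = (s - 5)*(s - 5)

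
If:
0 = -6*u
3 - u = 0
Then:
No Solution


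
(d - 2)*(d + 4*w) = d^2 + 4*d*w - 2*d - 8*w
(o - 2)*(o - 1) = o^2 - 3*o + 2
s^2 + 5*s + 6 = (s + 2)*(s + 3)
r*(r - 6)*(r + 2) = r^3 - 4*r^2 - 12*r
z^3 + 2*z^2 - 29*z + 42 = (z - 3)*(z - 2)*(z + 7)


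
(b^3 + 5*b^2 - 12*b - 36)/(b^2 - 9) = (b^2 + 8*b + 12)/(b + 3)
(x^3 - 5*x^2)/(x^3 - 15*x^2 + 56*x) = x*(x - 5)/(x^2 - 15*x + 56)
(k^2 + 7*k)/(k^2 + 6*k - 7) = k/(k - 1)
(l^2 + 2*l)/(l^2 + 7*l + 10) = l/(l + 5)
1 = 1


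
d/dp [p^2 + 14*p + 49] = 2*p + 14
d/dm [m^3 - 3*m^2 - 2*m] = 3*m^2 - 6*m - 2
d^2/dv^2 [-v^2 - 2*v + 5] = -2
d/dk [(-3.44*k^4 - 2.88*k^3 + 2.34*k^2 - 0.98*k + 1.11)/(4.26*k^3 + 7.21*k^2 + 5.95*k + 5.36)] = (-14.6544*k^6 - 49.6048*k^5 - 92.1372*k^4 - 99.676*k^3 - 39.5074*k^2 + 9.0786*k - 11.8573)/(18.1476*k^6 + 61.4292*k^5 + 102.6781*k^4 + 131.4662*k^3 + 112.6937*k^2 + 63.784*k + 28.7296)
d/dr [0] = 0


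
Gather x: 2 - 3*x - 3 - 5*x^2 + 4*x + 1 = -5*x^2 + x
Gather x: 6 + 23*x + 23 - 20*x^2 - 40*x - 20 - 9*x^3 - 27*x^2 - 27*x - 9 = -9*x^3 - 47*x^2 - 44*x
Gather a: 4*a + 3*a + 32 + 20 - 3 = 7*a + 49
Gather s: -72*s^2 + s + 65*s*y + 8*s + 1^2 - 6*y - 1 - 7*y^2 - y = -72*s^2 + s*(65*y + 9) - 7*y^2 - 7*y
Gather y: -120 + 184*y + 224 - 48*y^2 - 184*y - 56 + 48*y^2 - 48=0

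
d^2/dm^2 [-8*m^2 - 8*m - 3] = -16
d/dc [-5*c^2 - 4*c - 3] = -10*c - 4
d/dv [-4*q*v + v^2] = -4*q + 2*v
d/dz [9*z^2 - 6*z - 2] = 18*z - 6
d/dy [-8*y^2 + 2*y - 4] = 2 - 16*y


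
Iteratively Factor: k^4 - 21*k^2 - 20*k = (k - 5)*(k^3 + 5*k^2 + 4*k) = (k - 5)*(k + 1)*(k^2 + 4*k) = (k - 5)*(k + 1)*(k + 4)*(k)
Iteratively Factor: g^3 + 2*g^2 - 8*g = (g)*(g^2 + 2*g - 8) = g*(g + 4)*(g - 2)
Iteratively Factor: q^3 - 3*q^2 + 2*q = (q - 1)*(q^2 - 2*q) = (q - 2)*(q - 1)*(q)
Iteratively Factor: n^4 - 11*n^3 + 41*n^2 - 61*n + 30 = (n - 1)*(n^3 - 10*n^2 + 31*n - 30) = (n - 3)*(n - 1)*(n^2 - 7*n + 10) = (n - 3)*(n - 2)*(n - 1)*(n - 5)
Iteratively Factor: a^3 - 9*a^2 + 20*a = (a - 4)*(a^2 - 5*a) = a*(a - 4)*(a - 5)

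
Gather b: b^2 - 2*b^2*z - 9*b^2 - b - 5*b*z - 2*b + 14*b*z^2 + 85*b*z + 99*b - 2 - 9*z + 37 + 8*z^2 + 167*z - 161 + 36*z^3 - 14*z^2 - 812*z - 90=b^2*(-2*z - 8) + b*(14*z^2 + 80*z + 96) + 36*z^3 - 6*z^2 - 654*z - 216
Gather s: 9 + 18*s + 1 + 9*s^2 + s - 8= 9*s^2 + 19*s + 2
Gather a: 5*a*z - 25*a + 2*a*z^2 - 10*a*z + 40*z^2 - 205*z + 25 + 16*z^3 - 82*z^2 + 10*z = a*(2*z^2 - 5*z - 25) + 16*z^3 - 42*z^2 - 195*z + 25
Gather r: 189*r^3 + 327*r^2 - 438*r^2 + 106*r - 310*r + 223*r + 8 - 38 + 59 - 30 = 189*r^3 - 111*r^2 + 19*r - 1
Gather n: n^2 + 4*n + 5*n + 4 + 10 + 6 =n^2 + 9*n + 20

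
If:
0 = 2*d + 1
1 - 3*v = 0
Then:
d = -1/2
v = 1/3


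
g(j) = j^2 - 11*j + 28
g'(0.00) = -11.00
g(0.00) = 28.00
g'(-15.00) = -41.00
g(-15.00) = 418.00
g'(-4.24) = -19.48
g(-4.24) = 92.62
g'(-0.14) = -11.28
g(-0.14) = 29.56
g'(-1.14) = -13.28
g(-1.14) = 41.84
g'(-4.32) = -19.64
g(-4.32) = 94.18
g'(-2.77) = -16.54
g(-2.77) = 66.14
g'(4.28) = -2.44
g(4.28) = -0.76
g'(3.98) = -3.04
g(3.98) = 0.06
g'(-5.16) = -21.32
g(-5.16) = 111.39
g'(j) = 2*j - 11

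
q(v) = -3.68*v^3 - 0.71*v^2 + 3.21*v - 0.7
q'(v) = -11.04*v^2 - 1.42*v + 3.21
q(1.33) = -6.34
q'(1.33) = -18.21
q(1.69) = -15.07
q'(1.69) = -30.72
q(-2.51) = 44.96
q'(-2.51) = -62.78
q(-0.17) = -1.25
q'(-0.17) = 3.13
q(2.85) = -82.51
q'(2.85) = -90.51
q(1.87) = -21.24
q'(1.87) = -38.05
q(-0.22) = -1.40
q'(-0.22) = 2.99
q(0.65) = 0.08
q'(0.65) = -2.38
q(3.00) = -96.82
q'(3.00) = -100.41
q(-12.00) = 6217.58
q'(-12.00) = -1569.51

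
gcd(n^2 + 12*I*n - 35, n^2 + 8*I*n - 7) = n + 7*I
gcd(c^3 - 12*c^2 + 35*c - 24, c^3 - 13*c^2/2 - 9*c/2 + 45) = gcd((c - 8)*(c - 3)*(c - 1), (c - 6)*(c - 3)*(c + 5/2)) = c - 3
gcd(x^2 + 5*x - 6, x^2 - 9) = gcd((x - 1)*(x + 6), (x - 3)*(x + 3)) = 1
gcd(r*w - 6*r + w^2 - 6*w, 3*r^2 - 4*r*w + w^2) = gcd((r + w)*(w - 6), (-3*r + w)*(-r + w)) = 1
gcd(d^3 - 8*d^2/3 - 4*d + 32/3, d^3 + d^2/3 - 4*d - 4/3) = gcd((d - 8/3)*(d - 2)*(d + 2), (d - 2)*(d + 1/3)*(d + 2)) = d^2 - 4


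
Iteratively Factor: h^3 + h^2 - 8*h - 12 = (h + 2)*(h^2 - h - 6) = (h + 2)^2*(h - 3)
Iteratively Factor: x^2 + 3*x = (x + 3)*(x)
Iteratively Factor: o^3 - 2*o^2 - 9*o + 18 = (o + 3)*(o^2 - 5*o + 6) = (o - 2)*(o + 3)*(o - 3)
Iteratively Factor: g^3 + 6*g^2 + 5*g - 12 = (g + 3)*(g^2 + 3*g - 4) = (g - 1)*(g + 3)*(g + 4)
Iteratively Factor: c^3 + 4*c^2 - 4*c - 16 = (c + 2)*(c^2 + 2*c - 8) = (c + 2)*(c + 4)*(c - 2)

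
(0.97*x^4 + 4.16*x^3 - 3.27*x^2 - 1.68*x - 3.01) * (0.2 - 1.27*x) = -1.2319*x^5 - 5.0892*x^4 + 4.9849*x^3 + 1.4796*x^2 + 3.4867*x - 0.602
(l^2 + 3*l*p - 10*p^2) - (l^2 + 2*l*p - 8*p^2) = l*p - 2*p^2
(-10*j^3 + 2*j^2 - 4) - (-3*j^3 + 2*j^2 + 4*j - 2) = -7*j^3 - 4*j - 2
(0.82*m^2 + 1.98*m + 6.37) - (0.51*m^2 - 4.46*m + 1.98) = 0.31*m^2 + 6.44*m + 4.39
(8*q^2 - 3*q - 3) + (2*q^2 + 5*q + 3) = 10*q^2 + 2*q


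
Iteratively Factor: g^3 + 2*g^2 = (g)*(g^2 + 2*g) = g^2*(g + 2)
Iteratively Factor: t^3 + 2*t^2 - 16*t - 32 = (t - 4)*(t^2 + 6*t + 8) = (t - 4)*(t + 4)*(t + 2)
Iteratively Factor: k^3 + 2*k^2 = (k + 2)*(k^2) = k*(k + 2)*(k)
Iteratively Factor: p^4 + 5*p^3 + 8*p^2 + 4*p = (p)*(p^3 + 5*p^2 + 8*p + 4) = p*(p + 2)*(p^2 + 3*p + 2) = p*(p + 2)^2*(p + 1)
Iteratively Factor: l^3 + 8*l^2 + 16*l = (l)*(l^2 + 8*l + 16) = l*(l + 4)*(l + 4)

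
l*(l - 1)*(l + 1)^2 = l^4 + l^3 - l^2 - l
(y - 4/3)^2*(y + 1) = y^3 - 5*y^2/3 - 8*y/9 + 16/9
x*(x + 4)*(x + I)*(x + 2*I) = x^4 + 4*x^3 + 3*I*x^3 - 2*x^2 + 12*I*x^2 - 8*x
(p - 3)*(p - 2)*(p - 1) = p^3 - 6*p^2 + 11*p - 6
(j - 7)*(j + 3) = j^2 - 4*j - 21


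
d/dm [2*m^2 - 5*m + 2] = 4*m - 5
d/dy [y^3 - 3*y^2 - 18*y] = 3*y^2 - 6*y - 18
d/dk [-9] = 0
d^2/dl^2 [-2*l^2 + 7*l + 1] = -4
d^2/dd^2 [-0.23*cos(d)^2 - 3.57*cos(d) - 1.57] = 3.57*cos(d) + 0.46*cos(2*d)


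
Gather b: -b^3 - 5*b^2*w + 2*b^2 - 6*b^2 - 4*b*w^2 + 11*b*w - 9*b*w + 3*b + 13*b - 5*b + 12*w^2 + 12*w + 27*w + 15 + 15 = -b^3 + b^2*(-5*w - 4) + b*(-4*w^2 + 2*w + 11) + 12*w^2 + 39*w + 30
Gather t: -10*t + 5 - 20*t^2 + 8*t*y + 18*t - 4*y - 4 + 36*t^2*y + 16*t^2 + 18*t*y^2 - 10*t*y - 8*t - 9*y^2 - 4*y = t^2*(36*y - 4) + t*(18*y^2 - 2*y) - 9*y^2 - 8*y + 1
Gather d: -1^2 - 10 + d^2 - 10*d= d^2 - 10*d - 11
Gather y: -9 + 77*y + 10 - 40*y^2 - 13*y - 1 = -40*y^2 + 64*y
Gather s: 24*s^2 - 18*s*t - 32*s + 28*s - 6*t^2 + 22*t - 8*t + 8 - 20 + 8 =24*s^2 + s*(-18*t - 4) - 6*t^2 + 14*t - 4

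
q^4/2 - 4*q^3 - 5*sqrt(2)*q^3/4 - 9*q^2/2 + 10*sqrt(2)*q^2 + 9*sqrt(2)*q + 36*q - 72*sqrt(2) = (q/2 + sqrt(2))*(q - 8)*(q - 3*sqrt(2))*(q - 3*sqrt(2)/2)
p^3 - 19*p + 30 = (p - 3)*(p - 2)*(p + 5)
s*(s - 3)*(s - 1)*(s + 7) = s^4 + 3*s^3 - 25*s^2 + 21*s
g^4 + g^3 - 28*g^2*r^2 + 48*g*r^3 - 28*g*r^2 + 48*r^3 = (g + 1)*(g - 4*r)*(g - 2*r)*(g + 6*r)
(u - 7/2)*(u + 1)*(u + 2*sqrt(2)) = u^3 - 5*u^2/2 + 2*sqrt(2)*u^2 - 5*sqrt(2)*u - 7*u/2 - 7*sqrt(2)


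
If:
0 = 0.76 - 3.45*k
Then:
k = 0.22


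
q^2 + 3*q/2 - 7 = (q - 2)*(q + 7/2)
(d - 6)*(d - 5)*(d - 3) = d^3 - 14*d^2 + 63*d - 90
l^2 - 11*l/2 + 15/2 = (l - 3)*(l - 5/2)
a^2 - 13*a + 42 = (a - 7)*(a - 6)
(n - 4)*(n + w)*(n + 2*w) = n^3 + 3*n^2*w - 4*n^2 + 2*n*w^2 - 12*n*w - 8*w^2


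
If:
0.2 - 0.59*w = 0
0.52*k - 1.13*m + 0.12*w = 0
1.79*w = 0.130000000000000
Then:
No Solution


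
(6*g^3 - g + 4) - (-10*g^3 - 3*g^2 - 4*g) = 16*g^3 + 3*g^2 + 3*g + 4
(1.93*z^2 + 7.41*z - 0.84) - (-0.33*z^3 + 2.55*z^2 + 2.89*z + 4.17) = 0.33*z^3 - 0.62*z^2 + 4.52*z - 5.01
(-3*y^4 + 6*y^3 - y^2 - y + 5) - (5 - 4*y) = -3*y^4 + 6*y^3 - y^2 + 3*y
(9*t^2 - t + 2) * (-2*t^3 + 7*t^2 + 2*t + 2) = -18*t^5 + 65*t^4 + 7*t^3 + 30*t^2 + 2*t + 4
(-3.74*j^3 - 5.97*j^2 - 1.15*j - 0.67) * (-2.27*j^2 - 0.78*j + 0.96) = 8.4898*j^5 + 16.4691*j^4 + 3.6767*j^3 - 3.3133*j^2 - 0.5814*j - 0.6432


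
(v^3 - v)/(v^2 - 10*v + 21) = (v^3 - v)/(v^2 - 10*v + 21)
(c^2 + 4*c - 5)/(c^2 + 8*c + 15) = (c - 1)/(c + 3)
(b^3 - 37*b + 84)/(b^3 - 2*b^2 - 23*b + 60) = (b + 7)/(b + 5)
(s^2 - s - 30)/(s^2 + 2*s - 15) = (s - 6)/(s - 3)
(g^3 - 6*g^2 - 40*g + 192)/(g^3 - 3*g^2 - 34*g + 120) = (g - 8)/(g - 5)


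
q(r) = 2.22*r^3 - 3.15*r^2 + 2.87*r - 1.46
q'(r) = 6.66*r^2 - 6.3*r + 2.87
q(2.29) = 15.25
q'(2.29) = 23.37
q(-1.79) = -29.42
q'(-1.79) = 35.49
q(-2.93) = -92.75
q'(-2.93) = 78.50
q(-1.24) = -14.09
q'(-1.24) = 20.92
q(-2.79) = -82.20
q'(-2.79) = 72.29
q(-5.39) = -456.08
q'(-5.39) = 230.31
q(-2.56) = -66.70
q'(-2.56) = 62.64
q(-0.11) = -1.82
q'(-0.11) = 3.64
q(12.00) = 3415.54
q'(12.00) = 886.31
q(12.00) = 3415.54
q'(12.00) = 886.31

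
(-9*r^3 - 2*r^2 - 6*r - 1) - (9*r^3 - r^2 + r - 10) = -18*r^3 - r^2 - 7*r + 9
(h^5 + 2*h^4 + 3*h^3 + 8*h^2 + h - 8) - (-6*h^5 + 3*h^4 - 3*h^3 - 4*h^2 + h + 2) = 7*h^5 - h^4 + 6*h^3 + 12*h^2 - 10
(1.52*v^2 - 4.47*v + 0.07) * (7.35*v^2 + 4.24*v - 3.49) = 11.172*v^4 - 26.4097*v^3 - 23.7431*v^2 + 15.8971*v - 0.2443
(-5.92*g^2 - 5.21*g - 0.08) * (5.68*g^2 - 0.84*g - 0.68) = -33.6256*g^4 - 24.62*g^3 + 7.9476*g^2 + 3.61*g + 0.0544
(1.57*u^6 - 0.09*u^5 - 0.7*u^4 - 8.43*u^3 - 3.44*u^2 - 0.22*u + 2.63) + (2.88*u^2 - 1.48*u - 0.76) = 1.57*u^6 - 0.09*u^5 - 0.7*u^4 - 8.43*u^3 - 0.56*u^2 - 1.7*u + 1.87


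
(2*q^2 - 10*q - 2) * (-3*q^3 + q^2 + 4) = -6*q^5 + 32*q^4 - 4*q^3 + 6*q^2 - 40*q - 8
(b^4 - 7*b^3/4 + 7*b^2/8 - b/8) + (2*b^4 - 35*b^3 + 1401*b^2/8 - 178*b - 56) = 3*b^4 - 147*b^3/4 + 176*b^2 - 1425*b/8 - 56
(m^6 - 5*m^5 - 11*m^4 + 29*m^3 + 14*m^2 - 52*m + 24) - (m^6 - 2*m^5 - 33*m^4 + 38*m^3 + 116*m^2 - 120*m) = -3*m^5 + 22*m^4 - 9*m^3 - 102*m^2 + 68*m + 24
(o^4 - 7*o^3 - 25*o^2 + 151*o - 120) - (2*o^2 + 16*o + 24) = o^4 - 7*o^3 - 27*o^2 + 135*o - 144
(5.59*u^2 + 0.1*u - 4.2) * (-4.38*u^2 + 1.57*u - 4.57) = -24.4842*u^4 + 8.3383*u^3 - 6.9933*u^2 - 7.051*u + 19.194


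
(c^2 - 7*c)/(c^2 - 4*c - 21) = c/(c + 3)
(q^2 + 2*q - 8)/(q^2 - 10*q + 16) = (q + 4)/(q - 8)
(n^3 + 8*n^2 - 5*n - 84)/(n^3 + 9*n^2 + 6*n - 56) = (n - 3)/(n - 2)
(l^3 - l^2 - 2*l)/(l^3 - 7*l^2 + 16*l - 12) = l*(l + 1)/(l^2 - 5*l + 6)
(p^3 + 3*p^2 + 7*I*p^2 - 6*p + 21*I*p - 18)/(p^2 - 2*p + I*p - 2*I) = (p^2 + p*(3 + 6*I) + 18*I)/(p - 2)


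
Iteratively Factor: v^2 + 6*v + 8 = (v + 2)*(v + 4)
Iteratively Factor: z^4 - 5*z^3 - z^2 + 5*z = (z + 1)*(z^3 - 6*z^2 + 5*z) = z*(z + 1)*(z^2 - 6*z + 5) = z*(z - 5)*(z + 1)*(z - 1)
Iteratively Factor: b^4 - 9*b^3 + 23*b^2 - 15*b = (b - 1)*(b^3 - 8*b^2 + 15*b) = b*(b - 1)*(b^2 - 8*b + 15) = b*(b - 3)*(b - 1)*(b - 5)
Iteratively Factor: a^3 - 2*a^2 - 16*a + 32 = (a + 4)*(a^2 - 6*a + 8) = (a - 2)*(a + 4)*(a - 4)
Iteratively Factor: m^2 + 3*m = (m + 3)*(m)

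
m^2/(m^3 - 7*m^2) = 1/(m - 7)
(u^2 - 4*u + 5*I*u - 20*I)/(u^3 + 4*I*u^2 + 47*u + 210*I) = (u - 4)/(u^2 - I*u + 42)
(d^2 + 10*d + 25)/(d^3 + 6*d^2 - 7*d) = (d^2 + 10*d + 25)/(d*(d^2 + 6*d - 7))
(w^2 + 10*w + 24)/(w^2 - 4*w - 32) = (w + 6)/(w - 8)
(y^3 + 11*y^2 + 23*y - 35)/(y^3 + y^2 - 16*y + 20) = (y^2 + 6*y - 7)/(y^2 - 4*y + 4)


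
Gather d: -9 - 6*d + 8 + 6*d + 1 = 0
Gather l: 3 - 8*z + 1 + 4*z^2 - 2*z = 4*z^2 - 10*z + 4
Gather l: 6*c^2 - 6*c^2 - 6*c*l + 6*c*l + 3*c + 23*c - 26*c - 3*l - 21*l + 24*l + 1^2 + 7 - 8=0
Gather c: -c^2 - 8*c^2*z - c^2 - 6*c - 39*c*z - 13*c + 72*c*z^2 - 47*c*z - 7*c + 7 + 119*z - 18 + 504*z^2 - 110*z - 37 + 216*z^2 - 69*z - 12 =c^2*(-8*z - 2) + c*(72*z^2 - 86*z - 26) + 720*z^2 - 60*z - 60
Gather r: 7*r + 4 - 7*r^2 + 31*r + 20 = -7*r^2 + 38*r + 24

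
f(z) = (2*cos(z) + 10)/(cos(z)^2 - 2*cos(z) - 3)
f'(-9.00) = 104.25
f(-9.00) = -23.53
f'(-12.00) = 0.15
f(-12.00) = -2.94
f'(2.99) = -2296.40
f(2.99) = -175.40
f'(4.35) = 4.16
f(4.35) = -4.29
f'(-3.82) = -25.42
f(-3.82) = -10.09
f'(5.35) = 0.08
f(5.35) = -2.92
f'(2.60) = -50.20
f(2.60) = -15.01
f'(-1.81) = 2.97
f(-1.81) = -3.86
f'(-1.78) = 2.74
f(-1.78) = -3.77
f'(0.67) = 0.12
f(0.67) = -2.93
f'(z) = (2*sin(z)*cos(z) - 2*sin(z))*(2*cos(z) + 10)/(cos(z)^2 - 2*cos(z) - 3)^2 - 2*sin(z)/(cos(z)^2 - 2*cos(z) - 3) = 2*(cos(z)^2 + 10*cos(z) - 7)*sin(z)/(sin(z)^2 + 2*cos(z) + 2)^2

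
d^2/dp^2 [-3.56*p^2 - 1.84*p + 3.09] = -7.12000000000000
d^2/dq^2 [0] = 0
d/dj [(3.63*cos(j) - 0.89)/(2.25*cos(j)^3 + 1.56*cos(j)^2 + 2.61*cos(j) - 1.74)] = (16.335*cos(j)^3 - 0.3447*cos(j)^2 - 2.7768*cos(j) + 3.9933)*sin(j)/(5.0625*cos(j)^6 + 7.02*cos(j)^5 + 14.1786*cos(j)^4 + 0.3132*cos(j)^3 + 1.3833*cos(j)^2 - 9.0828*cos(j) + 3.0276)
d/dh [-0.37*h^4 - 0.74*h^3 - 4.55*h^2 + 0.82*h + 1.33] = -1.48*h^3 - 2.22*h^2 - 9.1*h + 0.82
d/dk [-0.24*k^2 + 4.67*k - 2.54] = 4.67 - 0.48*k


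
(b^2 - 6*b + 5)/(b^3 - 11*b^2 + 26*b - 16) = (b - 5)/(b^2 - 10*b + 16)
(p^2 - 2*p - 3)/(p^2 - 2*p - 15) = (-p^2 + 2*p + 3)/(-p^2 + 2*p + 15)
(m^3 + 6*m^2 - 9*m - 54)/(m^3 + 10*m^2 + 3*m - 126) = (m + 3)/(m + 7)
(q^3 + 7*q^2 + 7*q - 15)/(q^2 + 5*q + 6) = (q^2 + 4*q - 5)/(q + 2)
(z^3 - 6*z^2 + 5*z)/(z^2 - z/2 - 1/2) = 2*z*(z - 5)/(2*z + 1)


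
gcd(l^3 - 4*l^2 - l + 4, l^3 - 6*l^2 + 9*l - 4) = l^2 - 5*l + 4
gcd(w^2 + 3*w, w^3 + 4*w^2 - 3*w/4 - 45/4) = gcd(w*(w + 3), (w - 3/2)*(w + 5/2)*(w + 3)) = w + 3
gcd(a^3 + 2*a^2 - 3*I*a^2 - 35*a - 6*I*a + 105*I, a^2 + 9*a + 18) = 1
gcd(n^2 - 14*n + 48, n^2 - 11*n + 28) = 1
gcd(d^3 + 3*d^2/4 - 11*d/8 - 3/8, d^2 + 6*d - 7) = d - 1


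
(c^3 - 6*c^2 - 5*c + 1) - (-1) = c^3 - 6*c^2 - 5*c + 2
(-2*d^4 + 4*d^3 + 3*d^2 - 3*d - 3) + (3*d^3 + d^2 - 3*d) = -2*d^4 + 7*d^3 + 4*d^2 - 6*d - 3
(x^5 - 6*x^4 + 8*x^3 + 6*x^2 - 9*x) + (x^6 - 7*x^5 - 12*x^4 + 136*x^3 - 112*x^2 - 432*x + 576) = x^6 - 6*x^5 - 18*x^4 + 144*x^3 - 106*x^2 - 441*x + 576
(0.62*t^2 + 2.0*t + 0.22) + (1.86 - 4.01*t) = 0.62*t^2 - 2.01*t + 2.08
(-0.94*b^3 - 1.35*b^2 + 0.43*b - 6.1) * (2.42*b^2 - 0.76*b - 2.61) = -2.2748*b^5 - 2.5526*b^4 + 4.52*b^3 - 11.5653*b^2 + 3.5137*b + 15.921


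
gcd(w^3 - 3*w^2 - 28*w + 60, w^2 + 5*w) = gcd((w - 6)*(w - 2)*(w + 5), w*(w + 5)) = w + 5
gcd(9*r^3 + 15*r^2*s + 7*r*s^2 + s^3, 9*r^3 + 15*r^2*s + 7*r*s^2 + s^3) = 9*r^3 + 15*r^2*s + 7*r*s^2 + s^3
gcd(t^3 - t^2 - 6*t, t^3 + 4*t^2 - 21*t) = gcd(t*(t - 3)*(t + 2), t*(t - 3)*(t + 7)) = t^2 - 3*t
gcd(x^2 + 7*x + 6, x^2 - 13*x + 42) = 1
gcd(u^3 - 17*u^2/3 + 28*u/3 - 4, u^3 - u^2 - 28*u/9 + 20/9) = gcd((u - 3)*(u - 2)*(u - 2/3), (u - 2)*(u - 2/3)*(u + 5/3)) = u^2 - 8*u/3 + 4/3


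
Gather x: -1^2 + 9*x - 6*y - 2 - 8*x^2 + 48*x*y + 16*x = -8*x^2 + x*(48*y + 25) - 6*y - 3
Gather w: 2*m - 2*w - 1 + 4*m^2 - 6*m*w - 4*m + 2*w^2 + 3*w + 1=4*m^2 - 2*m + 2*w^2 + w*(1 - 6*m)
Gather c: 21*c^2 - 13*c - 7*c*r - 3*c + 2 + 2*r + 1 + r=21*c^2 + c*(-7*r - 16) + 3*r + 3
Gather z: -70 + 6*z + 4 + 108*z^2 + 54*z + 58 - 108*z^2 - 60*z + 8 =0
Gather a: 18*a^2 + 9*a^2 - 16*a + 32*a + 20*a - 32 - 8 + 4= 27*a^2 + 36*a - 36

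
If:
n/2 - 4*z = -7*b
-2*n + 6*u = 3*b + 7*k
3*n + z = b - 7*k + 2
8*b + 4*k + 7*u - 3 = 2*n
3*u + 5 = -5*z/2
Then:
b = -10238/8565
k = 12328/8565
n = -19676/8565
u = 541/1713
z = -6792/2855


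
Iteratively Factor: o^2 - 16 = (o + 4)*(o - 4)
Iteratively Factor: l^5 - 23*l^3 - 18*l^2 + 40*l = (l - 5)*(l^4 + 5*l^3 + 2*l^2 - 8*l) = (l - 5)*(l + 4)*(l^3 + l^2 - 2*l) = (l - 5)*(l + 2)*(l + 4)*(l^2 - l) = l*(l - 5)*(l + 2)*(l + 4)*(l - 1)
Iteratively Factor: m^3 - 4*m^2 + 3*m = (m - 3)*(m^2 - m) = m*(m - 3)*(m - 1)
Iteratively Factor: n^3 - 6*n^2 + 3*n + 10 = (n + 1)*(n^2 - 7*n + 10) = (n - 5)*(n + 1)*(n - 2)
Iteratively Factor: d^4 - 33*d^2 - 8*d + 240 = (d + 4)*(d^3 - 4*d^2 - 17*d + 60) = (d - 3)*(d + 4)*(d^2 - d - 20) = (d - 5)*(d - 3)*(d + 4)*(d + 4)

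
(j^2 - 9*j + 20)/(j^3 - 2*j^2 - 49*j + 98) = (j^2 - 9*j + 20)/(j^3 - 2*j^2 - 49*j + 98)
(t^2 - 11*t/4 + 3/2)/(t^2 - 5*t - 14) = (-4*t^2 + 11*t - 6)/(4*(-t^2 + 5*t + 14))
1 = 1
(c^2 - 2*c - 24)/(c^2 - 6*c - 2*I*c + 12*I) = (c + 4)/(c - 2*I)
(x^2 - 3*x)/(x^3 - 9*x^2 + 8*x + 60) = x*(x - 3)/(x^3 - 9*x^2 + 8*x + 60)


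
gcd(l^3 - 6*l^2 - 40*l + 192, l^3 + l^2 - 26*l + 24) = l^2 + 2*l - 24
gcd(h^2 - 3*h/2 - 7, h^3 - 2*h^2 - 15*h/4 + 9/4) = 1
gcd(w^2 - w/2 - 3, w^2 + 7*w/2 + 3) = w + 3/2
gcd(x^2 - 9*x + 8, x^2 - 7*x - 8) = x - 8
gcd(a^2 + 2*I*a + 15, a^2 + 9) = a - 3*I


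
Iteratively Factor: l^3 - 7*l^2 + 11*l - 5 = (l - 1)*(l^2 - 6*l + 5) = (l - 5)*(l - 1)*(l - 1)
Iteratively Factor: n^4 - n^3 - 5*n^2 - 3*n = (n + 1)*(n^3 - 2*n^2 - 3*n) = (n - 3)*(n + 1)*(n^2 + n) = n*(n - 3)*(n + 1)*(n + 1)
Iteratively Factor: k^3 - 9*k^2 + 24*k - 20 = (k - 5)*(k^2 - 4*k + 4) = (k - 5)*(k - 2)*(k - 2)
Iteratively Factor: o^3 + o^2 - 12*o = (o + 4)*(o^2 - 3*o) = o*(o + 4)*(o - 3)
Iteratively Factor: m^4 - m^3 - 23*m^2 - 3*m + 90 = (m + 3)*(m^3 - 4*m^2 - 11*m + 30) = (m + 3)^2*(m^2 - 7*m + 10) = (m - 5)*(m + 3)^2*(m - 2)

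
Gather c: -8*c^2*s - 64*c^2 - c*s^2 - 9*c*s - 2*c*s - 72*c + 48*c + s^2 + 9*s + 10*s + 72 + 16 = c^2*(-8*s - 64) + c*(-s^2 - 11*s - 24) + s^2 + 19*s + 88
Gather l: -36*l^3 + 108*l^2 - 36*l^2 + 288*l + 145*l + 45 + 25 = -36*l^3 + 72*l^2 + 433*l + 70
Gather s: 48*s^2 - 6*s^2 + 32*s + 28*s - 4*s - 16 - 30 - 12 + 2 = 42*s^2 + 56*s - 56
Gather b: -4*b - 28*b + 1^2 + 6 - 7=-32*b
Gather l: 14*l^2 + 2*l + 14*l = 14*l^2 + 16*l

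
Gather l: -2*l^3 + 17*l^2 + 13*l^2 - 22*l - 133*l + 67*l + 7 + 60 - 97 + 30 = -2*l^3 + 30*l^2 - 88*l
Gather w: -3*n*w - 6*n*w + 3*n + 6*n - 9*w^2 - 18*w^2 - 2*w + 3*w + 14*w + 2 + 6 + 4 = 9*n - 27*w^2 + w*(15 - 9*n) + 12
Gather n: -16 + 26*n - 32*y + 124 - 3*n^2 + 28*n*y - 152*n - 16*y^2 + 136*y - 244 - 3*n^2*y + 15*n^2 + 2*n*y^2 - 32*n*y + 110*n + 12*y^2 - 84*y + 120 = n^2*(12 - 3*y) + n*(2*y^2 - 4*y - 16) - 4*y^2 + 20*y - 16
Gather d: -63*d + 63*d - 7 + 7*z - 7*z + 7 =0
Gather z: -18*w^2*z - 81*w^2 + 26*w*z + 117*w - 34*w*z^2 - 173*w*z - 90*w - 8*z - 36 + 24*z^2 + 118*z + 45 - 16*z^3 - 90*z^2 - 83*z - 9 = -81*w^2 + 27*w - 16*z^3 + z^2*(-34*w - 66) + z*(-18*w^2 - 147*w + 27)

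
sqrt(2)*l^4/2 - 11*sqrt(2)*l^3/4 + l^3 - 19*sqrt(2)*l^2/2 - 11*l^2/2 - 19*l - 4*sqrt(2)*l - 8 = (l - 8)*(l + 1/2)*(l + 2)*(sqrt(2)*l/2 + 1)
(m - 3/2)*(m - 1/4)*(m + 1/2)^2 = m^4 - 3*m^3/4 - 9*m^2/8 - m/16 + 3/32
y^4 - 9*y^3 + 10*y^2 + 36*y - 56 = (y - 7)*(y - 2)^2*(y + 2)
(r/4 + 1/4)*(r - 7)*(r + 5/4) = r^3/4 - 19*r^2/16 - 29*r/8 - 35/16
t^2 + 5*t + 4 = (t + 1)*(t + 4)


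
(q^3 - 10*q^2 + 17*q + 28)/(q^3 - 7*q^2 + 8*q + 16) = (q - 7)/(q - 4)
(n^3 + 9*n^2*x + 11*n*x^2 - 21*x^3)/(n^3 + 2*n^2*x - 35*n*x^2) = (-n^2 - 2*n*x + 3*x^2)/(n*(-n + 5*x))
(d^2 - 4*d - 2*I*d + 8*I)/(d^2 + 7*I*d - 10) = (d^2 - 4*d - 2*I*d + 8*I)/(d^2 + 7*I*d - 10)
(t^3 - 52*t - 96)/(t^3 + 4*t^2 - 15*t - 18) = (t^2 - 6*t - 16)/(t^2 - 2*t - 3)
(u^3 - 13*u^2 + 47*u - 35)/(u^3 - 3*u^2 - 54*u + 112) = (u^3 - 13*u^2 + 47*u - 35)/(u^3 - 3*u^2 - 54*u + 112)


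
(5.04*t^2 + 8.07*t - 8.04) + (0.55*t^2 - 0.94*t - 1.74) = 5.59*t^2 + 7.13*t - 9.78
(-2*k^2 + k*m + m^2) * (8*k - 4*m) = -16*k^3 + 16*k^2*m + 4*k*m^2 - 4*m^3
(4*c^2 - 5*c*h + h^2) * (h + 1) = 4*c^2*h + 4*c^2 - 5*c*h^2 - 5*c*h + h^3 + h^2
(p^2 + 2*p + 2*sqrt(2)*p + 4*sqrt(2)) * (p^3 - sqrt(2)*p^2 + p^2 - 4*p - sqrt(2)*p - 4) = p^5 + sqrt(2)*p^4 + 3*p^4 - 6*p^3 + 3*sqrt(2)*p^3 - 24*p^2 - 6*sqrt(2)*p^2 - 24*sqrt(2)*p - 16*p - 16*sqrt(2)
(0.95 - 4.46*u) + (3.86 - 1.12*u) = 4.81 - 5.58*u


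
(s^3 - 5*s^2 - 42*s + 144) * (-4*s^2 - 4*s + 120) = -4*s^5 + 16*s^4 + 308*s^3 - 1008*s^2 - 5616*s + 17280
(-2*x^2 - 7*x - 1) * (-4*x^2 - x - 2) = 8*x^4 + 30*x^3 + 15*x^2 + 15*x + 2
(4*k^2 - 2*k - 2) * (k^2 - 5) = 4*k^4 - 2*k^3 - 22*k^2 + 10*k + 10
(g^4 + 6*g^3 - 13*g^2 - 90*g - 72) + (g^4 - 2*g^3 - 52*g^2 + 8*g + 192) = 2*g^4 + 4*g^3 - 65*g^2 - 82*g + 120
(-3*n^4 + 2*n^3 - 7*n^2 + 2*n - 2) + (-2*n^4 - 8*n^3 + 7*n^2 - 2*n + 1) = -5*n^4 - 6*n^3 - 1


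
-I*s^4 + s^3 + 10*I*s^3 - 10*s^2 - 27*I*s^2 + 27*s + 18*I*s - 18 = (s - 6)*(s - 3)*(s - 1)*(-I*s + 1)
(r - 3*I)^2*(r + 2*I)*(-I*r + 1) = -I*r^4 - 3*r^3 - 7*I*r^2 - 15*r - 18*I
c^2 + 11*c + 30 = (c + 5)*(c + 6)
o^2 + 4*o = o*(o + 4)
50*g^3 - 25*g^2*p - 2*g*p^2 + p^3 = (-5*g + p)*(-2*g + p)*(5*g + p)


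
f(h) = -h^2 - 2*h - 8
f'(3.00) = -8.00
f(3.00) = -23.00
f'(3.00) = -8.00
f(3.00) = -23.00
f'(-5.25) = 8.50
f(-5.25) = -25.06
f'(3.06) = -8.12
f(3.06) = -23.48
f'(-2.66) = 3.32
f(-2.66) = -9.76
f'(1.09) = -4.18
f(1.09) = -11.37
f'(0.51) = -3.02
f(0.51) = -9.28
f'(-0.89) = -0.22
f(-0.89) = -7.01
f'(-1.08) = 0.16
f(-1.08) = -7.01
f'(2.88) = -7.76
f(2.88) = -22.05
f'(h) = -2*h - 2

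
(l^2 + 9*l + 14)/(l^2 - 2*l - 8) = (l + 7)/(l - 4)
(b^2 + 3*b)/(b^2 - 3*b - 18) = b/(b - 6)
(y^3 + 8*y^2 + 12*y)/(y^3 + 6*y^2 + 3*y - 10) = y*(y + 6)/(y^2 + 4*y - 5)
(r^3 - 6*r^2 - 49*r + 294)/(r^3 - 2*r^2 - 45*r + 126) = (r - 7)/(r - 3)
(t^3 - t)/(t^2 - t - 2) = t*(t - 1)/(t - 2)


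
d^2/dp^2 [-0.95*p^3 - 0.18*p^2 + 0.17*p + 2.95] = -5.7*p - 0.36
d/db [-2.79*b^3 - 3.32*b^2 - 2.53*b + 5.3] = -8.37*b^2 - 6.64*b - 2.53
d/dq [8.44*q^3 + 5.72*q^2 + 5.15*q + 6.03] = 25.32*q^2 + 11.44*q + 5.15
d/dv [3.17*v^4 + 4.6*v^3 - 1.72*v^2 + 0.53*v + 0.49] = 12.68*v^3 + 13.8*v^2 - 3.44*v + 0.53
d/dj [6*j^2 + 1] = 12*j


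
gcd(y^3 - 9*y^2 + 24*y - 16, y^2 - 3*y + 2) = y - 1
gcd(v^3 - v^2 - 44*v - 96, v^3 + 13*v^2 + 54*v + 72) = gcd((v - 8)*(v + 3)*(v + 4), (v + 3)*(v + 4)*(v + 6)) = v^2 + 7*v + 12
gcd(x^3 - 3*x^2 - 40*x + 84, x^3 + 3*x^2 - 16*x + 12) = x^2 + 4*x - 12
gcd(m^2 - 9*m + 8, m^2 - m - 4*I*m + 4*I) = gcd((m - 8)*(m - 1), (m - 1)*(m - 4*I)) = m - 1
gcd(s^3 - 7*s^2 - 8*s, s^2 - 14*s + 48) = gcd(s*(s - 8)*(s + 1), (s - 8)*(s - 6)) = s - 8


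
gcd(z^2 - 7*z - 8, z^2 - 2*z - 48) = z - 8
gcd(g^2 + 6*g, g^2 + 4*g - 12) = g + 6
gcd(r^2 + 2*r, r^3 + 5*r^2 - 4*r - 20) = r + 2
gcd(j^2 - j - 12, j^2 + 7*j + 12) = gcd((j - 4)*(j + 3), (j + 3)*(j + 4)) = j + 3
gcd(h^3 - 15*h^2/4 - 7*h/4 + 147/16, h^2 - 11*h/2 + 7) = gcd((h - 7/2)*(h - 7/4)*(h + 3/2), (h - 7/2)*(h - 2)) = h - 7/2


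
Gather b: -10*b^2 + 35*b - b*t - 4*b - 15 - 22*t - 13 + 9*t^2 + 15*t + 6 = -10*b^2 + b*(31 - t) + 9*t^2 - 7*t - 22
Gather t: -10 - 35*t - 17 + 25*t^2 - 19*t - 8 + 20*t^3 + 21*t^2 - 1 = 20*t^3 + 46*t^2 - 54*t - 36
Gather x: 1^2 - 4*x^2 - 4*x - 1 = -4*x^2 - 4*x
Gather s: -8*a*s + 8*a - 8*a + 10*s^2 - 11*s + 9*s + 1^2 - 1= 10*s^2 + s*(-8*a - 2)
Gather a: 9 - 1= 8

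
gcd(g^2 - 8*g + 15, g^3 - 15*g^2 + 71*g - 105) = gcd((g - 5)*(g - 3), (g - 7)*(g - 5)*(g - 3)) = g^2 - 8*g + 15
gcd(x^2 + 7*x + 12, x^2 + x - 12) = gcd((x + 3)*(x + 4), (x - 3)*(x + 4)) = x + 4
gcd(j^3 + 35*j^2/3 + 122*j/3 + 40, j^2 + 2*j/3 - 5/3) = j + 5/3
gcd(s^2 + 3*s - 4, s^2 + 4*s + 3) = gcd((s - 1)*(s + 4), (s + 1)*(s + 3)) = 1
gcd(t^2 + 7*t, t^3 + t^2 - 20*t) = t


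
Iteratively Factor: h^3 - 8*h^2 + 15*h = (h)*(h^2 - 8*h + 15) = h*(h - 5)*(h - 3)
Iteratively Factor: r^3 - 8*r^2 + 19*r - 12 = (r - 3)*(r^2 - 5*r + 4) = (r - 3)*(r - 1)*(r - 4)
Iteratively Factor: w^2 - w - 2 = (w + 1)*(w - 2)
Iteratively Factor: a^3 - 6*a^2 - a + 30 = (a + 2)*(a^2 - 8*a + 15) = (a - 3)*(a + 2)*(a - 5)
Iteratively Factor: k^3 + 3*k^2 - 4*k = (k)*(k^2 + 3*k - 4) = k*(k - 1)*(k + 4)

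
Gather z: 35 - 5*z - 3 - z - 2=30 - 6*z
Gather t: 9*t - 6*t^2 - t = -6*t^2 + 8*t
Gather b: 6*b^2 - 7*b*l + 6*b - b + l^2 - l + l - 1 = 6*b^2 + b*(5 - 7*l) + l^2 - 1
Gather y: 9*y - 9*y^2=-9*y^2 + 9*y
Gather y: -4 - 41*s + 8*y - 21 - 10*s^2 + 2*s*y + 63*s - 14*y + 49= -10*s^2 + 22*s + y*(2*s - 6) + 24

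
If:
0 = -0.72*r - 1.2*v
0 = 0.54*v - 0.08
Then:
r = -0.25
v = 0.15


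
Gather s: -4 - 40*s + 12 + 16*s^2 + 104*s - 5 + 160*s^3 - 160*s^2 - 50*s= 160*s^3 - 144*s^2 + 14*s + 3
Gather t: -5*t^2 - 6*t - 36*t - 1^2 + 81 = -5*t^2 - 42*t + 80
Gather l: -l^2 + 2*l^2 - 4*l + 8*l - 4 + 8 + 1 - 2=l^2 + 4*l + 3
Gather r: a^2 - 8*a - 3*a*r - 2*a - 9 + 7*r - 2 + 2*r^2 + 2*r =a^2 - 10*a + 2*r^2 + r*(9 - 3*a) - 11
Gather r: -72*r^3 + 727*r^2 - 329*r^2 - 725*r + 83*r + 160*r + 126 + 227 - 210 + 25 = -72*r^3 + 398*r^2 - 482*r + 168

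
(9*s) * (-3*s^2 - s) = -27*s^3 - 9*s^2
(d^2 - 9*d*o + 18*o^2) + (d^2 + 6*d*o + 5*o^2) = 2*d^2 - 3*d*o + 23*o^2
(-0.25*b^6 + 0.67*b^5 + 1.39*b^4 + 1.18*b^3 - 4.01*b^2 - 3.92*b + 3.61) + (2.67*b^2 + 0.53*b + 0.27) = -0.25*b^6 + 0.67*b^5 + 1.39*b^4 + 1.18*b^3 - 1.34*b^2 - 3.39*b + 3.88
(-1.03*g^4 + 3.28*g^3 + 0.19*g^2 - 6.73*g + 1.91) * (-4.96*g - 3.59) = 5.1088*g^5 - 12.5711*g^4 - 12.7176*g^3 + 32.6987*g^2 + 14.6871*g - 6.8569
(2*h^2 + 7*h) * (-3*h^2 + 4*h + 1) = -6*h^4 - 13*h^3 + 30*h^2 + 7*h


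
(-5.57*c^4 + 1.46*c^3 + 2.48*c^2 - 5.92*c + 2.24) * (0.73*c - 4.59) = -4.0661*c^5 + 26.6321*c^4 - 4.891*c^3 - 15.7048*c^2 + 28.808*c - 10.2816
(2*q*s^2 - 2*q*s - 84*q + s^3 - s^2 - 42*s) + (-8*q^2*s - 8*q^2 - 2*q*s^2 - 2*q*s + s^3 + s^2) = -8*q^2*s - 8*q^2 - 4*q*s - 84*q + 2*s^3 - 42*s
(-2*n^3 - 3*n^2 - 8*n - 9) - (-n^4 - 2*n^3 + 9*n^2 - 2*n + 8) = n^4 - 12*n^2 - 6*n - 17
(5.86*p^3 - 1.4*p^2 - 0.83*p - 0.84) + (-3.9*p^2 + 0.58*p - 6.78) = 5.86*p^3 - 5.3*p^2 - 0.25*p - 7.62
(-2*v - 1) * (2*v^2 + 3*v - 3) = -4*v^3 - 8*v^2 + 3*v + 3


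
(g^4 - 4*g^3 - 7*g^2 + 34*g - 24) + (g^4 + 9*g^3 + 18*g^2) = 2*g^4 + 5*g^3 + 11*g^2 + 34*g - 24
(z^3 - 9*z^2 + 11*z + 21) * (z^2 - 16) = z^5 - 9*z^4 - 5*z^3 + 165*z^2 - 176*z - 336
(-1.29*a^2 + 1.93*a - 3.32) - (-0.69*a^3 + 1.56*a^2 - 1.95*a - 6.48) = 0.69*a^3 - 2.85*a^2 + 3.88*a + 3.16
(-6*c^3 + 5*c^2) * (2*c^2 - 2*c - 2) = -12*c^5 + 22*c^4 + 2*c^3 - 10*c^2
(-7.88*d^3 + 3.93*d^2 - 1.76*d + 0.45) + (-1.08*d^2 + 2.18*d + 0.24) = -7.88*d^3 + 2.85*d^2 + 0.42*d + 0.69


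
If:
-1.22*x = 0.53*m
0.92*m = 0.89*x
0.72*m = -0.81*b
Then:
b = 0.00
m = 0.00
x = 0.00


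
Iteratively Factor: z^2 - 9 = (z + 3)*(z - 3)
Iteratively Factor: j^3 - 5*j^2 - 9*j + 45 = (j + 3)*(j^2 - 8*j + 15) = (j - 5)*(j + 3)*(j - 3)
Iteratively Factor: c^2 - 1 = (c - 1)*(c + 1)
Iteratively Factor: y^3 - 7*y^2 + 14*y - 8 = (y - 2)*(y^2 - 5*y + 4) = (y - 2)*(y - 1)*(y - 4)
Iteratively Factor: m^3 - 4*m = (m + 2)*(m^2 - 2*m) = (m - 2)*(m + 2)*(m)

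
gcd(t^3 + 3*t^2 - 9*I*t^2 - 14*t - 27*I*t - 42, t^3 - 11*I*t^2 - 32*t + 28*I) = t^2 - 9*I*t - 14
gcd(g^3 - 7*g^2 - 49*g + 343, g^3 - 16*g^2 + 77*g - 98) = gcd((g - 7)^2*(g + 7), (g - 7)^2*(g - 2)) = g^2 - 14*g + 49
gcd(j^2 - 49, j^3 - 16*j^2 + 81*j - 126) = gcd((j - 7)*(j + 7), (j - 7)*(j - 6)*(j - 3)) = j - 7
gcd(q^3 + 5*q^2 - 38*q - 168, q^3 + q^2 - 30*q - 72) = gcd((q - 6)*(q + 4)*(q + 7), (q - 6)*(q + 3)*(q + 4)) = q^2 - 2*q - 24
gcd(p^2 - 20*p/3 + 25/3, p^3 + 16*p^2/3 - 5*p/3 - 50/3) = p - 5/3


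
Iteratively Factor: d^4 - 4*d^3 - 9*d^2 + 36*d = (d - 3)*(d^3 - d^2 - 12*d) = (d - 4)*(d - 3)*(d^2 + 3*d) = (d - 4)*(d - 3)*(d + 3)*(d)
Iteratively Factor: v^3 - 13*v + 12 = (v + 4)*(v^2 - 4*v + 3) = (v - 1)*(v + 4)*(v - 3)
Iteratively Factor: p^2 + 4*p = (p + 4)*(p)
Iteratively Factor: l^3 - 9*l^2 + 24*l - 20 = (l - 2)*(l^2 - 7*l + 10) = (l - 5)*(l - 2)*(l - 2)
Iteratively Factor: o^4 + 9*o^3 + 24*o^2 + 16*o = (o)*(o^3 + 9*o^2 + 24*o + 16) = o*(o + 4)*(o^2 + 5*o + 4) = o*(o + 4)^2*(o + 1)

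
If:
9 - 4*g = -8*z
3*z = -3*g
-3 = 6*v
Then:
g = 3/4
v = -1/2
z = -3/4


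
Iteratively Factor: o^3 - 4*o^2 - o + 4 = (o - 1)*(o^2 - 3*o - 4) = (o - 1)*(o + 1)*(o - 4)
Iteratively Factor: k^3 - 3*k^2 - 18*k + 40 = (k + 4)*(k^2 - 7*k + 10) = (k - 2)*(k + 4)*(k - 5)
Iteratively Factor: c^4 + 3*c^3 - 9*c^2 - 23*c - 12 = (c - 3)*(c^3 + 6*c^2 + 9*c + 4) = (c - 3)*(c + 1)*(c^2 + 5*c + 4) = (c - 3)*(c + 1)^2*(c + 4)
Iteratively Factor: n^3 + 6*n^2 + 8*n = (n + 4)*(n^2 + 2*n) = (n + 2)*(n + 4)*(n)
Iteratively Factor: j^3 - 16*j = (j)*(j^2 - 16) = j*(j + 4)*(j - 4)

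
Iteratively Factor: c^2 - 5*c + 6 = (c - 2)*(c - 3)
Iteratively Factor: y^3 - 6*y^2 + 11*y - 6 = (y - 3)*(y^2 - 3*y + 2) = (y - 3)*(y - 2)*(y - 1)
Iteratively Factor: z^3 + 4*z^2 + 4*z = (z + 2)*(z^2 + 2*z) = (z + 2)^2*(z)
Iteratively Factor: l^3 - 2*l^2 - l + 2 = (l - 2)*(l^2 - 1) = (l - 2)*(l + 1)*(l - 1)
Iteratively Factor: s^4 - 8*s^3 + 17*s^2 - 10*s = (s - 2)*(s^3 - 6*s^2 + 5*s) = (s - 5)*(s - 2)*(s^2 - s) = (s - 5)*(s - 2)*(s - 1)*(s)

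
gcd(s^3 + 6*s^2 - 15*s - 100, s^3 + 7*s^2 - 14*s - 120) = s^2 + s - 20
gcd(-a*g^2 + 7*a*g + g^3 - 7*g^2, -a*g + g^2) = a*g - g^2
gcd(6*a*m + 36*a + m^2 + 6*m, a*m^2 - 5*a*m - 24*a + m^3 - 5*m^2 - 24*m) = 1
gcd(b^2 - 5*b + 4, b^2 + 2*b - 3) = b - 1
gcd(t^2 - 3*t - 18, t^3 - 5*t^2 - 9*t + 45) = t + 3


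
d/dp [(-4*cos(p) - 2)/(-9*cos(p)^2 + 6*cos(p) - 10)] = 4*(9*cos(p)^2 + 9*cos(p) - 13)*sin(p)/(9*sin(p)^2 + 6*cos(p) - 19)^2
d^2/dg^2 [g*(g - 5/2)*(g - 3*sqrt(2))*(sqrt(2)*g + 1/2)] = 12*sqrt(2)*g^2 - 33*g - 15*sqrt(2)*g - 3*sqrt(2) + 55/2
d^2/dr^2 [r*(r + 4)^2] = 6*r + 16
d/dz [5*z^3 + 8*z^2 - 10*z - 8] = 15*z^2 + 16*z - 10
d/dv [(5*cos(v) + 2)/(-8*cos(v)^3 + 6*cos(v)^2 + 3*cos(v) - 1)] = (-80*cos(v)^3 - 18*cos(v)^2 + 24*cos(v) + 11)*sin(v)/((cos(v) - 1)^2*(2*cos(v) + 1)^2*(4*cos(v) - 1)^2)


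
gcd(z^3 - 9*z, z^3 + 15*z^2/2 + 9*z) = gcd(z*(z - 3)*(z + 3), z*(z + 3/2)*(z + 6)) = z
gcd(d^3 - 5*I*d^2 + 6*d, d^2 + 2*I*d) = d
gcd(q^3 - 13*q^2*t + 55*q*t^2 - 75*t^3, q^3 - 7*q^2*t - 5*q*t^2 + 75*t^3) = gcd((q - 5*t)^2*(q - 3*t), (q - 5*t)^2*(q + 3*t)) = q^2 - 10*q*t + 25*t^2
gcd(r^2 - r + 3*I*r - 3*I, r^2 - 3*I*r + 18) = r + 3*I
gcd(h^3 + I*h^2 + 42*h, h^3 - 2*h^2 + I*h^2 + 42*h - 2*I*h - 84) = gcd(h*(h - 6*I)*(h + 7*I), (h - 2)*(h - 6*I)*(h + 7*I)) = h^2 + I*h + 42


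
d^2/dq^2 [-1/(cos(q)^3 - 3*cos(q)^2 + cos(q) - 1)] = ((-7*cos(q) + 24*cos(2*q) - 9*cos(3*q))*(cos(q)^3 - 3*cos(q)^2 + cos(q) - 1)/4 - 2*(3*cos(q)^2 - 6*cos(q) + 1)^2*sin(q)^2)/(cos(q)^3 - 3*cos(q)^2 + cos(q) - 1)^3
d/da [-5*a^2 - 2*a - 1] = -10*a - 2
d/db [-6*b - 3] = -6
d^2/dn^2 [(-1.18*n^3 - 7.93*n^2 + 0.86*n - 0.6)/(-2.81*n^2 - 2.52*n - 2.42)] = (1.4210854715202e-14*n^5 + 1.13686837721616e-13*n^4 - 126.950652*n^3 - 251.950884*n^2 + 102.044664*n + 102.831992)/(22.188041*n^6 + 59.694516*n^5 + 110.859558*n^4 + 118.822032*n^3 + 95.473356*n^2 + 44.274384*n + 14.172488)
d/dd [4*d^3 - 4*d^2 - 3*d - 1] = 12*d^2 - 8*d - 3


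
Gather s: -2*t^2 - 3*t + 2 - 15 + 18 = -2*t^2 - 3*t + 5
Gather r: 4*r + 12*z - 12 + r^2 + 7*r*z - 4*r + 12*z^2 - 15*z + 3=r^2 + 7*r*z + 12*z^2 - 3*z - 9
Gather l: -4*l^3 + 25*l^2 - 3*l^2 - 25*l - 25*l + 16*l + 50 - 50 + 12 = -4*l^3 + 22*l^2 - 34*l + 12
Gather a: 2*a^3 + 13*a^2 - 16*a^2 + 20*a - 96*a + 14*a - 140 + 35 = 2*a^3 - 3*a^2 - 62*a - 105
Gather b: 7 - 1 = 6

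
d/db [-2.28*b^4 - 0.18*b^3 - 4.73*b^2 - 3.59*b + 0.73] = -9.12*b^3 - 0.54*b^2 - 9.46*b - 3.59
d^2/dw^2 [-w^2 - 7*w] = -2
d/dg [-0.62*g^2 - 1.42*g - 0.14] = -1.24*g - 1.42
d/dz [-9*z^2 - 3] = -18*z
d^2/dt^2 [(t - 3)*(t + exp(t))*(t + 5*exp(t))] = 6*t^2*exp(t) + 20*t*exp(2*t) + 6*t*exp(t) + 6*t - 40*exp(2*t) - 24*exp(t) - 6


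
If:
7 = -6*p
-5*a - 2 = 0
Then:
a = -2/5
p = -7/6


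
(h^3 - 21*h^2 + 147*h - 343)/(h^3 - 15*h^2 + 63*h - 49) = (h - 7)/(h - 1)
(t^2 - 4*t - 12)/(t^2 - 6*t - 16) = (t - 6)/(t - 8)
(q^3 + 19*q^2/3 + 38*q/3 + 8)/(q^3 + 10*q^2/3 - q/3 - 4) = (q + 2)/(q - 1)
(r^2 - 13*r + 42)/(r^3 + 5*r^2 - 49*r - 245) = (r - 6)/(r^2 + 12*r + 35)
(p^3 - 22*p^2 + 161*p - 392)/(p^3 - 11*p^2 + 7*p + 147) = (p - 8)/(p + 3)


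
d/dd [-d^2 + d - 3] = 1 - 2*d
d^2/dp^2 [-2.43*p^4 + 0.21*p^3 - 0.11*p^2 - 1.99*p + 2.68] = -29.16*p^2 + 1.26*p - 0.22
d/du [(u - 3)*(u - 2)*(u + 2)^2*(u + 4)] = 5*u^4 + 12*u^3 - 42*u^2 - 72*u + 40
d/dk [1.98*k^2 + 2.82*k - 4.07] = 3.96*k + 2.82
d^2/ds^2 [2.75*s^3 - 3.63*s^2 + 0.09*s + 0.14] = 16.5*s - 7.26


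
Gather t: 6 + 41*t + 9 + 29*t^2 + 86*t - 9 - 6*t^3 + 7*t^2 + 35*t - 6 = -6*t^3 + 36*t^2 + 162*t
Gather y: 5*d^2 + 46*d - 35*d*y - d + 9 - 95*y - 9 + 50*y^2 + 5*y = 5*d^2 + 45*d + 50*y^2 + y*(-35*d - 90)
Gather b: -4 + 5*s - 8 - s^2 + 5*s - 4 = -s^2 + 10*s - 16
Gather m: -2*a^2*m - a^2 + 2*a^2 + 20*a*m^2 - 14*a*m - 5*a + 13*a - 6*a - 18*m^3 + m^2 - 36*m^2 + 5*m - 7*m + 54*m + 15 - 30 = a^2 + 2*a - 18*m^3 + m^2*(20*a - 35) + m*(-2*a^2 - 14*a + 52) - 15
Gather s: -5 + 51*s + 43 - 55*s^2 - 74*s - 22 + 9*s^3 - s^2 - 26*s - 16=9*s^3 - 56*s^2 - 49*s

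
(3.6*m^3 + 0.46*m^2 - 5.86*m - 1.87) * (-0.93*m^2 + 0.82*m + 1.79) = -3.348*m^5 + 2.5242*m^4 + 12.271*m^3 - 2.2427*m^2 - 12.0228*m - 3.3473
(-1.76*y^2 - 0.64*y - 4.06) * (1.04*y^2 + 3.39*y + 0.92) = -1.8304*y^4 - 6.632*y^3 - 8.0112*y^2 - 14.3522*y - 3.7352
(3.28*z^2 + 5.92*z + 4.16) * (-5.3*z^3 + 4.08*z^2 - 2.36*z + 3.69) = -17.384*z^5 - 17.9936*z^4 - 5.6352*z^3 + 15.1048*z^2 + 12.0272*z + 15.3504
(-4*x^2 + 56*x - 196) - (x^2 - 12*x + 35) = -5*x^2 + 68*x - 231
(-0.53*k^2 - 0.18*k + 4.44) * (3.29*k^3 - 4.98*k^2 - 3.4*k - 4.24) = -1.7437*k^5 + 2.0472*k^4 + 17.306*k^3 - 19.252*k^2 - 14.3328*k - 18.8256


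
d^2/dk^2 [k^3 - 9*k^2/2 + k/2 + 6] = 6*k - 9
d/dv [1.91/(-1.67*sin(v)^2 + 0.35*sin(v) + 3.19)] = (6.3794*sin(v) - 0.6685)*cos(v)/(-1.67*sin(v)^2 + 0.35*sin(v) + 3.19)^2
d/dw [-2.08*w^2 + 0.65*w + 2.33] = 0.65 - 4.16*w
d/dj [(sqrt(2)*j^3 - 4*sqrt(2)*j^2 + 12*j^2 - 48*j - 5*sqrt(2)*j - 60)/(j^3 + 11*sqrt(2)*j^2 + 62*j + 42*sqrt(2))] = 2*(2*sqrt(2)*j^4 + 5*j^4 + 48*j^3 + 67*sqrt(2)*j^3 + 140*sqrt(2)*j^2 + 643*j^2 - 336*j + 1164*sqrt(2)*j - 1008*sqrt(2) + 1650)/(j^6 + 22*sqrt(2)*j^5 + 366*j^4 + 1448*sqrt(2)*j^3 + 5692*j^2 + 5208*sqrt(2)*j + 3528)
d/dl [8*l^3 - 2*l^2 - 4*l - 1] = 24*l^2 - 4*l - 4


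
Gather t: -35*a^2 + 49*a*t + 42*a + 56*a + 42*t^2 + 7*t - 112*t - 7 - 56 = -35*a^2 + 98*a + 42*t^2 + t*(49*a - 105) - 63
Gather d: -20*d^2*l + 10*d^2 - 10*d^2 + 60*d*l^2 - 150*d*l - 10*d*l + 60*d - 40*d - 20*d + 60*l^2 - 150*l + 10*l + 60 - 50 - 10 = -20*d^2*l + d*(60*l^2 - 160*l) + 60*l^2 - 140*l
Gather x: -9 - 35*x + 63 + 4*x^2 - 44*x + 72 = 4*x^2 - 79*x + 126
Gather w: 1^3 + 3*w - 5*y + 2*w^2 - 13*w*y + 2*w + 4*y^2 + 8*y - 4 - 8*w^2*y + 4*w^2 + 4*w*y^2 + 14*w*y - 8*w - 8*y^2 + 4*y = w^2*(6 - 8*y) + w*(4*y^2 + y - 3) - 4*y^2 + 7*y - 3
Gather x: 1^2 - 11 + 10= 0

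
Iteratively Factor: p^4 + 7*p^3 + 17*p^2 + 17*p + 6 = (p + 3)*(p^3 + 4*p^2 + 5*p + 2) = (p + 1)*(p + 3)*(p^2 + 3*p + 2) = (p + 1)^2*(p + 3)*(p + 2)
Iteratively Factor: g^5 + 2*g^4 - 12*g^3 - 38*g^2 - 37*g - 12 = (g + 3)*(g^4 - g^3 - 9*g^2 - 11*g - 4) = (g + 1)*(g + 3)*(g^3 - 2*g^2 - 7*g - 4) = (g + 1)^2*(g + 3)*(g^2 - 3*g - 4) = (g + 1)^3*(g + 3)*(g - 4)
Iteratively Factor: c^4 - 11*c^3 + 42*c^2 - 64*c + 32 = (c - 1)*(c^3 - 10*c^2 + 32*c - 32) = (c - 4)*(c - 1)*(c^2 - 6*c + 8) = (c - 4)^2*(c - 1)*(c - 2)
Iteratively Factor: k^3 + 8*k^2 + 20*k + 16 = (k + 2)*(k^2 + 6*k + 8) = (k + 2)*(k + 4)*(k + 2)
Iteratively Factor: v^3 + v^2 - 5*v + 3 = (v - 1)*(v^2 + 2*v - 3) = (v - 1)^2*(v + 3)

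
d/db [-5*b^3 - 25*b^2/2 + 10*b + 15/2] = -15*b^2 - 25*b + 10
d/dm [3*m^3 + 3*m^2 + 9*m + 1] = 9*m^2 + 6*m + 9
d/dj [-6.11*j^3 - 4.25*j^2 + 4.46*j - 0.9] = -18.33*j^2 - 8.5*j + 4.46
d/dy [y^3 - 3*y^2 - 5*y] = 3*y^2 - 6*y - 5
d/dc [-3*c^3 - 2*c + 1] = -9*c^2 - 2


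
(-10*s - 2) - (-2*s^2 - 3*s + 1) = 2*s^2 - 7*s - 3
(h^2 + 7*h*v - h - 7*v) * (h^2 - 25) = h^4 + 7*h^3*v - h^3 - 7*h^2*v - 25*h^2 - 175*h*v + 25*h + 175*v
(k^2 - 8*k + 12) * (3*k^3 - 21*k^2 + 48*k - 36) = 3*k^5 - 45*k^4 + 252*k^3 - 672*k^2 + 864*k - 432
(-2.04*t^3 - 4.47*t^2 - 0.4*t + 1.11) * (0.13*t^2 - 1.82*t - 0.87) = -0.2652*t^5 + 3.1317*t^4 + 9.8582*t^3 + 4.7612*t^2 - 1.6722*t - 0.9657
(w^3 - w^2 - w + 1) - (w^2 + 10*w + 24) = w^3 - 2*w^2 - 11*w - 23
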